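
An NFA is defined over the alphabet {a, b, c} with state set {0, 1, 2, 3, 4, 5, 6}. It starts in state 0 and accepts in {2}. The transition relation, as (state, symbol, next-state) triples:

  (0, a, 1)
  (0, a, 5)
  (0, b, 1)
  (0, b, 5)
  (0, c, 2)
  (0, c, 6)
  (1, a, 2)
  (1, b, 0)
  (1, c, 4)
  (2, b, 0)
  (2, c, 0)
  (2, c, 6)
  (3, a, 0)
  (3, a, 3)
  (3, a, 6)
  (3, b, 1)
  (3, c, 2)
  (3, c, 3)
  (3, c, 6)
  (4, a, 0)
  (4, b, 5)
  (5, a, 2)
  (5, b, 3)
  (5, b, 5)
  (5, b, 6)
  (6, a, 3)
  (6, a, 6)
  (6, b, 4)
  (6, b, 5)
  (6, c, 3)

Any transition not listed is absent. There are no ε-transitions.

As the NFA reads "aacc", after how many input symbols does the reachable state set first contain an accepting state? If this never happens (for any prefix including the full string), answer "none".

Start in {0}.
Read 'a': {0} → {1, 5}.
Read 'a': {1, 5} → {2}.
None of the earlier sets intersect F, but {2} does.

2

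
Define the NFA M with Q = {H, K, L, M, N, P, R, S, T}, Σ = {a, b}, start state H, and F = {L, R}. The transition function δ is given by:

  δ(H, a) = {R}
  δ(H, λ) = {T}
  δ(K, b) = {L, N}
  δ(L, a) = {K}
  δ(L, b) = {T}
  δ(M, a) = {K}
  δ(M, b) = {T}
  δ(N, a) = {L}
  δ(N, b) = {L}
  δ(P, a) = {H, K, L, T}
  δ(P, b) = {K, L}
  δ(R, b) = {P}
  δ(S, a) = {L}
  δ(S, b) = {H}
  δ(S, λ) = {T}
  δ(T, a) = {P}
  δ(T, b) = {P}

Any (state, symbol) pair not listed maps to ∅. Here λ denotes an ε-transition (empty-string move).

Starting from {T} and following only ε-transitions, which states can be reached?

{T}

Begin with {T}.
No ε-moves leave this set, so the closure equals the set itself.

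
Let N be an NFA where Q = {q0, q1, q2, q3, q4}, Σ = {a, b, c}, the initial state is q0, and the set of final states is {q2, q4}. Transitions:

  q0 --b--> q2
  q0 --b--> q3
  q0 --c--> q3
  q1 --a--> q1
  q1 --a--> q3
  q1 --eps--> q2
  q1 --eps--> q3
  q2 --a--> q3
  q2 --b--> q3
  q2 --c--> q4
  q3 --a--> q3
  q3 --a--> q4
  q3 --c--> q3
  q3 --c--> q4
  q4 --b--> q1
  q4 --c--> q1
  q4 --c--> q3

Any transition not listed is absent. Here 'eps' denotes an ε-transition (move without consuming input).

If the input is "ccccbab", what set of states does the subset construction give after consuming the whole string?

{q1, q2, q3}

Start in {q0}.
Read 'c': q0→{q3}; now {q3}.
Read 'c': q3→{q3, q4}; now {q3, q4}.
Read 'c': q3→{q3, q4}, q4→{q1, q3}; union {q1, q3, q4}; ε-closure = {q1, q2, q3, q4}.
Read 'c': q1→∅, q2→{q4}, q3→{q3, q4}, q4→{q1, q3}; union {q1, q3, q4}; ε-closure = {q1, q2, q3, q4}.
Read 'b': q1→∅, q2→{q3}, q3→∅, q4→{q1}; union {q1, q3}; ε-closure = {q1, q2, q3}.
Read 'a': q1→{q1, q3}, q2→{q3}, q3→{q3, q4}; union {q1, q3, q4}; ε-closure = {q1, q2, q3, q4}.
Read 'b': q1→∅, q2→{q3}, q3→∅, q4→{q1}; union {q1, q3}; ε-closure = {q1, q2, q3}.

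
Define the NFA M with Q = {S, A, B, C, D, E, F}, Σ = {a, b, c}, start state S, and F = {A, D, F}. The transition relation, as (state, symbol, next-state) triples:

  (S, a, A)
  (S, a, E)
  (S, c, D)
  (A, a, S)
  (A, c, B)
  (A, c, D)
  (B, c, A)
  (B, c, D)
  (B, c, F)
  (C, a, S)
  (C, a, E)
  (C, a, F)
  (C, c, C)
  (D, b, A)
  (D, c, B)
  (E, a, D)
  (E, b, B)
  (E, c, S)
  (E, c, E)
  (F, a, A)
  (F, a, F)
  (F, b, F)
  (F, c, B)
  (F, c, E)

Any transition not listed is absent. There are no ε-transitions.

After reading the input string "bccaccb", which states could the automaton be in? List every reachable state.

Start in {S}.
Read 'b': S→∅; now ∅.
The set is empty and remains empty for the remaining 6 symbols.

∅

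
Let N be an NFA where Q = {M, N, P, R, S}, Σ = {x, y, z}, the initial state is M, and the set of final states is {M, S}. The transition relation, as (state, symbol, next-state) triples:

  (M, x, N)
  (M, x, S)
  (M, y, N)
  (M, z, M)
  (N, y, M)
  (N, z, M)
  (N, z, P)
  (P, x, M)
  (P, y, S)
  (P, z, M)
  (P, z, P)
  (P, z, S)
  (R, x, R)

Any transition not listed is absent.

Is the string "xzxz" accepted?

Yes

Start in {M}.
Read 'x': {M} → {N, S}.
Read 'z': {N, S} → {M, P}.
Read 'x': {M, P} → {M, N, S}.
Read 'z': {M, N, S} → {M, P}.
The final set {M, P} contains the accepting state M.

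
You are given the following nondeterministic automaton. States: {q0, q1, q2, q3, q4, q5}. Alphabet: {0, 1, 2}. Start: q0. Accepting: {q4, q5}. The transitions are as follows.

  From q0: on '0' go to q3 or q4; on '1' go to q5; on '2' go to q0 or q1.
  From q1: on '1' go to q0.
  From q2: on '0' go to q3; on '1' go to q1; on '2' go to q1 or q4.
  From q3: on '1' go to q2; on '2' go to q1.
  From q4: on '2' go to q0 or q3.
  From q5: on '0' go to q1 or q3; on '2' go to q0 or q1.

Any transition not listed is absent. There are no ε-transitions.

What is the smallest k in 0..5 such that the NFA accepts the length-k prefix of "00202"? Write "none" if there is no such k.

1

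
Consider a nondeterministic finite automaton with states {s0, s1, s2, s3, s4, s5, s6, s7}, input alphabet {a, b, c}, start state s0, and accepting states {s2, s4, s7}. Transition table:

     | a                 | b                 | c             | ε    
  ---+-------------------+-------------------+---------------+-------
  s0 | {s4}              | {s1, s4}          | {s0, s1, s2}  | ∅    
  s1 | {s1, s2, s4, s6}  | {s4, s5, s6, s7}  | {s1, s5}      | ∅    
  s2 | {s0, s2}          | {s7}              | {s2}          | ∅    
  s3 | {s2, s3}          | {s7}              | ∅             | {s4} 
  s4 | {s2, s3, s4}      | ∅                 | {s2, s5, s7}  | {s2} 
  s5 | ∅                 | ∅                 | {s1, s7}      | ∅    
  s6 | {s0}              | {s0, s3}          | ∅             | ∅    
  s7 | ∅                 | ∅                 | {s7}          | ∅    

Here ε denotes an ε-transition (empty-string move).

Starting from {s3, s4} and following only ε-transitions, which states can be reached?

{s2, s3, s4}

Begin with {s3, s4}.
ε-move s4 → s2; add s2.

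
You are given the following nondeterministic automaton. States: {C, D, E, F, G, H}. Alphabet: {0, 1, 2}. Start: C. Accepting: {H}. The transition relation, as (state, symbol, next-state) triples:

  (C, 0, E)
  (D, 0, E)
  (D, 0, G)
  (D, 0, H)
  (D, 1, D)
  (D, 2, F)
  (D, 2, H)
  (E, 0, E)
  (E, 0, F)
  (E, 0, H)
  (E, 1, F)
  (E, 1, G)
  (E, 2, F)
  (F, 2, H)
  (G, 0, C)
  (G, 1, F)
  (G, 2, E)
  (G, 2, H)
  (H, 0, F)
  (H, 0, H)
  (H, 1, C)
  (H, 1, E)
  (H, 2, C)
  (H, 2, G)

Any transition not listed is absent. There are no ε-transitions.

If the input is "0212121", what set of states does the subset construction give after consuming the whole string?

∅

Start in {C}.
Read '0': C→{E}; now {E}.
Read '2': E→{F}; now {F}.
Read '1': F→∅; now ∅.
The set is empty and remains empty for the remaining 4 symbols.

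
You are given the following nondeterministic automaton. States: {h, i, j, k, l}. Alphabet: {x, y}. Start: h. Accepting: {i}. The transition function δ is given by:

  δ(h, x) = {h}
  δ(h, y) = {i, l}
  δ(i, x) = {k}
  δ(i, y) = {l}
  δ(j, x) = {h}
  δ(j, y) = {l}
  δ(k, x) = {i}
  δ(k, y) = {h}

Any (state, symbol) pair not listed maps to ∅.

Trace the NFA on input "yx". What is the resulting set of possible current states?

{k}

Start in {h}.
Read 'y': h→{i, l}; now {i, l}.
Read 'x': i→{k}, l→∅; now {k}.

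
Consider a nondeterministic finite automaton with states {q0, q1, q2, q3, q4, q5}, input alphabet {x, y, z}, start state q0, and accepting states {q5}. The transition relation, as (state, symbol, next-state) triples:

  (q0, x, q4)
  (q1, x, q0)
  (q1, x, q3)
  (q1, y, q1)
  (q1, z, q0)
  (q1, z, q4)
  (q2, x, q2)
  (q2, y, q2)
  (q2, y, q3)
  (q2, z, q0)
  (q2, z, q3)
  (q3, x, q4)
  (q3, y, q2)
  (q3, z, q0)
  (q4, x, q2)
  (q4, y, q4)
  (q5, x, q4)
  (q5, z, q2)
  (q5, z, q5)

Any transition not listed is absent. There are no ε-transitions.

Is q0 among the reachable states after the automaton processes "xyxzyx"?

No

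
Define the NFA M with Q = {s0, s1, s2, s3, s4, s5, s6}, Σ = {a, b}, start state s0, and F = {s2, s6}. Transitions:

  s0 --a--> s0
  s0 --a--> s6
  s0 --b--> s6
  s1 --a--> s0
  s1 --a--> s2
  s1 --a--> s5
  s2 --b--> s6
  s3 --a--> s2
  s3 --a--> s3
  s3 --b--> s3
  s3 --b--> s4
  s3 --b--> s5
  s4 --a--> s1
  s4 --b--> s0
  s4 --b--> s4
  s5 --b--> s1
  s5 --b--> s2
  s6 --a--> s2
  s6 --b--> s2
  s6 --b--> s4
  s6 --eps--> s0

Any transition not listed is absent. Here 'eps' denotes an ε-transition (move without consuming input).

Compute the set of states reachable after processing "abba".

{s0, s1, s2, s6}

Start in {s0}.
Read 'a': {s0} → {s0, s6}.
Read 'b': {s0, s6} → {s0, s2, s4, s6}.
Read 'b': {s0, s2, s4, s6} → {s0, s2, s4, s6}.
Read 'a': {s0, s2, s4, s6} → {s0, s1, s2, s6}.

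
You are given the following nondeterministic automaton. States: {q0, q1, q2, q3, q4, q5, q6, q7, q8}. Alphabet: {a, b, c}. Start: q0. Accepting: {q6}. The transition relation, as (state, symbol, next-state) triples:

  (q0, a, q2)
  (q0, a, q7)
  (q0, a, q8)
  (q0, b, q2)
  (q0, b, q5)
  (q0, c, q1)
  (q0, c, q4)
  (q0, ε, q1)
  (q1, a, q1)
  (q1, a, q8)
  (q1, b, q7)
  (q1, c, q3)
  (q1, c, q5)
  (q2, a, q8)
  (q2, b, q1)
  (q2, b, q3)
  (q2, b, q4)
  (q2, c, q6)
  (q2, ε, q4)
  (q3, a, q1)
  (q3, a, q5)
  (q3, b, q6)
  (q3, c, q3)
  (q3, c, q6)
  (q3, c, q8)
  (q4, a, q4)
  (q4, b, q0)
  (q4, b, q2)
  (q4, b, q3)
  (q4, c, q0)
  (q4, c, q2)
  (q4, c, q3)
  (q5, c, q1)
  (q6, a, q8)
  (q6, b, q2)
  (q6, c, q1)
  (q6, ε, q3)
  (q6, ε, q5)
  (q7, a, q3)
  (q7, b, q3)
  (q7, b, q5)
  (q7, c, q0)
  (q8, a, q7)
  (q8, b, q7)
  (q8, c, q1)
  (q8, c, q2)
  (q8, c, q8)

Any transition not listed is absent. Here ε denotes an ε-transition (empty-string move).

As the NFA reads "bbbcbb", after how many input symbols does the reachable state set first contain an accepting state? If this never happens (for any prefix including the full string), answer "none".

3

Start: ε-closure({q0}) = {q0, q1}.
Read 'b': q0→{q2, q5}, q1→{q7}; union {q2, q5, q7}; ε-closure = {q2, q4, q5, q7}.
Read 'b': q2→{q1, q3, q4}, q4→{q0, q2, q3}, q5→∅, q7→{q3, q5}; now {q0, q1, q2, q3, q4, q5}.
Read 'b': q0→{q2, q5}, q1→{q7}, q2→{q1, q3, q4}, q3→{q6}, q4→{q0, q2, q3}, q5→∅; now {q0, q1, q2, q3, q4, q5, q6, q7}.
None of the earlier sets intersect F, but {q0, q1, q2, q3, q4, q5, q6, q7} does.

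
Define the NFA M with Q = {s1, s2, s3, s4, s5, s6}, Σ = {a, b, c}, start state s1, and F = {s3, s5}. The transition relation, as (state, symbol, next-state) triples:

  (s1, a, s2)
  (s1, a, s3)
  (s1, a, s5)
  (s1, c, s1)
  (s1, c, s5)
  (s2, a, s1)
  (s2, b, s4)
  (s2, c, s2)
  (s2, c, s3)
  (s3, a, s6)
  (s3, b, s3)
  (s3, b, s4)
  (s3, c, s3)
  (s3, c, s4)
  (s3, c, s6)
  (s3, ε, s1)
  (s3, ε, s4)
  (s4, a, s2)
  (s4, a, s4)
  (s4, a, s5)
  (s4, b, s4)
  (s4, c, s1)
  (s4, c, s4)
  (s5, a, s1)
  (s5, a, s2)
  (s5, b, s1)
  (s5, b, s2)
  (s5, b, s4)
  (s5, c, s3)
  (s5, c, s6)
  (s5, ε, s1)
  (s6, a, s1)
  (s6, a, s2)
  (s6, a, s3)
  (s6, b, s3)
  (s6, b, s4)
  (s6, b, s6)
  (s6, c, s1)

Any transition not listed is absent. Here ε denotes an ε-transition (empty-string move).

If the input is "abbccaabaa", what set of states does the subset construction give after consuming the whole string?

{s1, s2, s3, s4, s5, s6}

Start in {s1}.
Read 'a': {s1} → {s1, s2, s3, s4, s5}.
Read 'b': {s1, s2, s3, s4, s5} → {s1, s2, s3, s4}.
Read 'b': {s1, s2, s3, s4} → {s1, s3, s4}.
Read 'c': {s1, s3, s4} → {s1, s3, s4, s5, s6}.
Read 'c': {s1, s3, s4, s5, s6} → {s1, s3, s4, s5, s6}.
Read 'a': {s1, s3, s4, s5, s6} → {s1, s2, s3, s4, s5, s6}.
Read 'a': {s1, s2, s3, s4, s5, s6} → {s1, s2, s3, s4, s5, s6}.
Read 'b': {s1, s2, s3, s4, s5, s6} → {s1, s2, s3, s4, s6}.
Read 'a': {s1, s2, s3, s4, s6} → {s1, s2, s3, s4, s5, s6}.
Read 'a': {s1, s2, s3, s4, s5, s6} → {s1, s2, s3, s4, s5, s6}.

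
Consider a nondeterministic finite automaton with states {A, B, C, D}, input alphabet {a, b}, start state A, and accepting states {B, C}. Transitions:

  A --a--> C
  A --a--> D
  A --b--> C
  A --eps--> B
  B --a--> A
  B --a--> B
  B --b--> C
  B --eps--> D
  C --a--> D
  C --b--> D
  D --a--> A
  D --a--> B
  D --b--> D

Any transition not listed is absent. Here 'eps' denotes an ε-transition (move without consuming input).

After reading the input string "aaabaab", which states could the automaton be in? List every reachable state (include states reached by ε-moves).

{C, D}

Start: ε-closure({A}) = {A, B, D}.
Read 'a': {A, B, D} → {A, B, C, D}.
Read 'a': {A, B, C, D} → {A, B, C, D}.
Read 'a': {A, B, C, D} → {A, B, C, D}.
Read 'b': {A, B, C, D} → {C, D}.
Read 'a': {C, D} → {A, B, D}.
Read 'a': {A, B, D} → {A, B, C, D}.
Read 'b': {A, B, C, D} → {C, D}.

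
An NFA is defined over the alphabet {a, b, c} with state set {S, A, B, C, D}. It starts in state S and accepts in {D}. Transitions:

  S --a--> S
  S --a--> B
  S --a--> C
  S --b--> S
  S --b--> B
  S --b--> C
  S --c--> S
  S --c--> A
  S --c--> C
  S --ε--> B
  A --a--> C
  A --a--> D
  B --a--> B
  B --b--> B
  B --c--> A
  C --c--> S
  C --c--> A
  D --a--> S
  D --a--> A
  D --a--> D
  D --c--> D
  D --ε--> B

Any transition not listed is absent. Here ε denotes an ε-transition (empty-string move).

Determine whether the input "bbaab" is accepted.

No

Start: ε-closure({S}) = {S, B}.
Read 'b': S→{S, B, C}, B→{B}; now {S, B, C}.
Read 'b': S→{S, B, C}, B→{B}, C→∅; now {S, B, C}.
Read 'a': S→{S, B, C}, B→{B}, C→∅; now {S, B, C}.
Read 'a': S→{S, B, C}, B→{B}, C→∅; now {S, B, C}.
Read 'b': S→{S, B, C}, B→{B}, C→∅; now {S, B, C}.
The final set {S, B, C} contains no accepting state.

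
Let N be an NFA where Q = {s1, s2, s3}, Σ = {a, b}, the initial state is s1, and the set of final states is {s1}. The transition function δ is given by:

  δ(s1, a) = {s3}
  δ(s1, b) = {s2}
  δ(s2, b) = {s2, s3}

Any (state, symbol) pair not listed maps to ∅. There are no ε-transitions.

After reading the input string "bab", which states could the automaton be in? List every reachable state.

∅

Start in {s1}.
Read 'b': s1→{s2}; now {s2}.
Read 'a': s2→∅; now ∅.
The set is empty and remains empty for the remaining 1 symbol.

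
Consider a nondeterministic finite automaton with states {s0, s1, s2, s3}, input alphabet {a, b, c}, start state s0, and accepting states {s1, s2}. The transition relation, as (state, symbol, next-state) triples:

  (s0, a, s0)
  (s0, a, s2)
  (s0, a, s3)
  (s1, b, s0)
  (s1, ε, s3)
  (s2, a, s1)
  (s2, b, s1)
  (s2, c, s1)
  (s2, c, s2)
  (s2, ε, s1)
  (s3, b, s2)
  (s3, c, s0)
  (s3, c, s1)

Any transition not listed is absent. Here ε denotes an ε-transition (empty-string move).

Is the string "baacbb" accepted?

Start in {s0}.
Read 'b': s0→∅; now ∅.
The set is empty and remains empty for the remaining 5 symbols.
The final set ∅ contains no accepting state.

No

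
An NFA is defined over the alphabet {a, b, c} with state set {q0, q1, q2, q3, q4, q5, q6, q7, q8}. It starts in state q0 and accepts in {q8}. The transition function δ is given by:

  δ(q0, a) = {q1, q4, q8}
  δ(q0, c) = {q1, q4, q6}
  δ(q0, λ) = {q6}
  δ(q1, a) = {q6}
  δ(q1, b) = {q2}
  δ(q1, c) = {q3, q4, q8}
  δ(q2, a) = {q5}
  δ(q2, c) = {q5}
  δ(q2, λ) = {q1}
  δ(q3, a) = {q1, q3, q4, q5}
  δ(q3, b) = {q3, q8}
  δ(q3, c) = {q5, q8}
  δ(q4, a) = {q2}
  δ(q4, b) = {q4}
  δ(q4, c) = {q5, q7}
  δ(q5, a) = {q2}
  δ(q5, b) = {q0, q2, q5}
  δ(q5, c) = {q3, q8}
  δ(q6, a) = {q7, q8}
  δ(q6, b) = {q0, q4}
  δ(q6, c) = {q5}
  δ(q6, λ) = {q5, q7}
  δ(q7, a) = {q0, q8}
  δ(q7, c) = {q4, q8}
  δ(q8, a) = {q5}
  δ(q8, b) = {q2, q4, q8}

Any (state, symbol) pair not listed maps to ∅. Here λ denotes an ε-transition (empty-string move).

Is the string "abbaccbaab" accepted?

Start: ε-closure({q0}) = {q0, q5, q6, q7}.
Read 'a': q0→{q1, q4, q8}, q5→{q2}, q6→{q7, q8}, q7→{q0, q8}; union {q0, q1, q2, q4, q7, q8}; ε-closure = {q0, q1, q2, q4, q5, q6, q7, q8}.
Read 'b': q0→∅, q1→{q2}, q2→∅, q4→{q4}, q5→{q0, q2, q5}, q6→{q0, q4}, q7→∅, q8→{q2, q4, q8}; union {q0, q2, q4, q5, q8}; ε-closure = {q0, q1, q2, q4, q5, q6, q7, q8}.
Read 'b': q0→∅, q1→{q2}, q2→∅, q4→{q4}, q5→{q0, q2, q5}, q6→{q0, q4}, q7→∅, q8→{q2, q4, q8}; union {q0, q2, q4, q5, q8}; ε-closure = {q0, q1, q2, q4, q5, q6, q7, q8}.
Read 'a': q0→{q1, q4, q8}, q1→{q6}, q2→{q5}, q4→{q2}, q5→{q2}, q6→{q7, q8}, q7→{q0, q8}, q8→{q5}; now {q0, q1, q2, q4, q5, q6, q7, q8}.
Read 'c': q0→{q1, q4, q6}, q1→{q3, q4, q8}, q2→{q5}, q4→{q5, q7}, q5→{q3, q8}, q6→{q5}, q7→{q4, q8}, q8→∅; now {q1, q3, q4, q5, q6, q7, q8}.
Read 'c': q1→{q3, q4, q8}, q3→{q5, q8}, q4→{q5, q7}, q5→{q3, q8}, q6→{q5}, q7→{q4, q8}, q8→∅; now {q3, q4, q5, q7, q8}.
Read 'b': q3→{q3, q8}, q4→{q4}, q5→{q0, q2, q5}, q7→∅, q8→{q2, q4, q8}; union {q0, q2, q3, q4, q5, q8}; ε-closure = {q0, q1, q2, q3, q4, q5, q6, q7, q8}.
Read 'a': q0→{q1, q4, q8}, q1→{q6}, q2→{q5}, q3→{q1, q3, q4, q5}, q4→{q2}, q5→{q2}, q6→{q7, q8}, q7→{q0, q8}, q8→{q5}; now {q0, q1, q2, q3, q4, q5, q6, q7, q8}.
Read 'a': q0→{q1, q4, q8}, q1→{q6}, q2→{q5}, q3→{q1, q3, q4, q5}, q4→{q2}, q5→{q2}, q6→{q7, q8}, q7→{q0, q8}, q8→{q5}; now {q0, q1, q2, q3, q4, q5, q6, q7, q8}.
Read 'b': q0→∅, q1→{q2}, q2→∅, q3→{q3, q8}, q4→{q4}, q5→{q0, q2, q5}, q6→{q0, q4}, q7→∅, q8→{q2, q4, q8}; union {q0, q2, q3, q4, q5, q8}; ε-closure = {q0, q1, q2, q3, q4, q5, q6, q7, q8}.
The final set {q0, q1, q2, q3, q4, q5, q6, q7, q8} contains the accepting state q8.

Yes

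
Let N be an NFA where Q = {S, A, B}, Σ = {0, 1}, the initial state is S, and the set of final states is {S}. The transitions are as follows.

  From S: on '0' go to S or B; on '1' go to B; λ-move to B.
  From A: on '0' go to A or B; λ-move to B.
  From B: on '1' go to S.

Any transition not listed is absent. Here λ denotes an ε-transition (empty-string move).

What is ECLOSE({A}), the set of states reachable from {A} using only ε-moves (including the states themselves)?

Begin with {A}.
ε-move A → B; add B.

{A, B}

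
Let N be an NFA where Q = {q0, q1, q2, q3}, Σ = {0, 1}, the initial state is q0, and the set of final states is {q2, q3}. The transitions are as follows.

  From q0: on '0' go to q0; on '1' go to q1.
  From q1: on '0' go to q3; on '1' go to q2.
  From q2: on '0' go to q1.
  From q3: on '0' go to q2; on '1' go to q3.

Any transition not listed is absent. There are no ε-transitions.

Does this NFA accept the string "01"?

No

Start in {q0}.
Read '0': {q0} → {q0}.
Read '1': {q0} → {q1}.
The final set {q1} contains no accepting state.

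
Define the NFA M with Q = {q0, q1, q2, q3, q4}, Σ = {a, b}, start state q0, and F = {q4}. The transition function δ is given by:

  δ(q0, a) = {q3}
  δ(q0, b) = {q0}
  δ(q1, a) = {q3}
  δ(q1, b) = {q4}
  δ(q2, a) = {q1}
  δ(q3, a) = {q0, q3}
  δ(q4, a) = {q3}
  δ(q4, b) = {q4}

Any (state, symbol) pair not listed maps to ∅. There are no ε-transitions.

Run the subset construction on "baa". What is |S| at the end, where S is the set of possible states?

2

Start in {q0}.
Read 'b': {q0} → {q0}.
Read 'a': {q0} → {q3}.
Read 'a': {q3} → {q0, q3}.
That set has 2 states.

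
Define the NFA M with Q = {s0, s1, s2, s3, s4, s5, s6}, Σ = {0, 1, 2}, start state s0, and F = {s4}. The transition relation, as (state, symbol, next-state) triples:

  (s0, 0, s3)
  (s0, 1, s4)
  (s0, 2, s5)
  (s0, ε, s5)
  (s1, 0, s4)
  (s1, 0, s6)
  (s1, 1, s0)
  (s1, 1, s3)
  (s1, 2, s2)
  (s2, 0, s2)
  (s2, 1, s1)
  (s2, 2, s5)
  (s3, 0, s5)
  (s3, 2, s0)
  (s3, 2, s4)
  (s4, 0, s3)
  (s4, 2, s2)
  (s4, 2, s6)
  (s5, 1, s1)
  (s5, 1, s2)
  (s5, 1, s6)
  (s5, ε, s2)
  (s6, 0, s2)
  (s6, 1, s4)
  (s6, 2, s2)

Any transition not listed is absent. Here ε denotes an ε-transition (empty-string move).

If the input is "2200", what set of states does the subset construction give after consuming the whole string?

{s2}

Start: ε-closure({s0}) = {s0, s2, s5}.
Read '2': {s0, s2, s5} → {s2, s5}.
Read '2': {s2, s5} → {s2, s5}.
Read '0': {s2, s5} → {s2}.
Read '0': {s2} → {s2}.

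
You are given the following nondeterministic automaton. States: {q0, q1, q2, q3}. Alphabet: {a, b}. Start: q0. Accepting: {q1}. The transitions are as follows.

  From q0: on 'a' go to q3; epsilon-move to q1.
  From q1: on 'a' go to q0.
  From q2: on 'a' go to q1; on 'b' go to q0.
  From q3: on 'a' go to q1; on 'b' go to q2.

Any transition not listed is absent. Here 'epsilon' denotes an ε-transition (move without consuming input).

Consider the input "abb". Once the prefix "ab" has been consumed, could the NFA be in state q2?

Yes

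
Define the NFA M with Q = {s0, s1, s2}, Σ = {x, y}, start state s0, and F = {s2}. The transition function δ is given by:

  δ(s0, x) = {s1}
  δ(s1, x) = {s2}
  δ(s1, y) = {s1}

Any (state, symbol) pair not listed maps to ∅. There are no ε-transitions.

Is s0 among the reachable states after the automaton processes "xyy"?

No

Start in {s0}.
Read 'x': {s0} → {s1}.
Read 'y': {s1} → {s1}.
Read 'y': {s1} → {s1}.
State s0 is not in {s1}.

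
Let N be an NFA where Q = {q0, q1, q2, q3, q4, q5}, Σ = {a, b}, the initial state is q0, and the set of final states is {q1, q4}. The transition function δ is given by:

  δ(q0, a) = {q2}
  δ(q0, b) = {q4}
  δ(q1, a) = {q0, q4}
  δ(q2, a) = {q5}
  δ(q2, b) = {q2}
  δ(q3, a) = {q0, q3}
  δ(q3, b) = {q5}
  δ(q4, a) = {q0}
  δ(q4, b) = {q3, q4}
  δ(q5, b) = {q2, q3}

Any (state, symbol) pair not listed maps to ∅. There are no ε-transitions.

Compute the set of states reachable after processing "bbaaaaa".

{q0, q2, q3, q5}

Start in {q0}.
Read 'b': q0→{q4}; now {q4}.
Read 'b': q4→{q3, q4}; now {q3, q4}.
Read 'a': q3→{q0, q3}, q4→{q0}; now {q0, q3}.
Read 'a': q0→{q2}, q3→{q0, q3}; now {q0, q2, q3}.
Read 'a': q0→{q2}, q2→{q5}, q3→{q0, q3}; now {q0, q2, q3, q5}.
Read 'a': q0→{q2}, q2→{q5}, q3→{q0, q3}, q5→∅; now {q0, q2, q3, q5}.
Read 'a': q0→{q2}, q2→{q5}, q3→{q0, q3}, q5→∅; now {q0, q2, q3, q5}.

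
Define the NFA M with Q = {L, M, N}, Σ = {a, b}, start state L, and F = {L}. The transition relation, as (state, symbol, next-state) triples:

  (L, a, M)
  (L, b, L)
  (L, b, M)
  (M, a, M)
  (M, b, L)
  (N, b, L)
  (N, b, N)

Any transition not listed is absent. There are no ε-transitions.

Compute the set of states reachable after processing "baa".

Start in {L}.
Read 'b': L→{L, M}; now {L, M}.
Read 'a': L→{M}, M→{M}; now {M}.
Read 'a': M→{M}; now {M}.

{M}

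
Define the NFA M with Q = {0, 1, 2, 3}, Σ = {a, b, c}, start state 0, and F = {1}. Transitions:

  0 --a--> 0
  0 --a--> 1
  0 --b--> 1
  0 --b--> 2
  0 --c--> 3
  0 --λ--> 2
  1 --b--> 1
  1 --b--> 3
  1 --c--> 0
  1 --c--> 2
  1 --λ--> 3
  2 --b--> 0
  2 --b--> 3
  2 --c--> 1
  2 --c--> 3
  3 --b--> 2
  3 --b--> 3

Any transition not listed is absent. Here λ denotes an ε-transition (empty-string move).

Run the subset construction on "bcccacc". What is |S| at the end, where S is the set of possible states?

4

Start: ε-closure({0}) = {0, 2}.
Read 'b': 0→{1, 2}, 2→{0, 3}; now {0, 1, 2, 3}.
Read 'c': 0→{3}, 1→{0, 2}, 2→{1, 3}, 3→∅; now {0, 1, 2, 3}.
Read 'c': 0→{3}, 1→{0, 2}, 2→{1, 3}, 3→∅; now {0, 1, 2, 3}.
Read 'c': 0→{3}, 1→{0, 2}, 2→{1, 3}, 3→∅; now {0, 1, 2, 3}.
Read 'a': 0→{0, 1}, 1→∅, 2→∅, 3→∅; union {0, 1}; ε-closure = {0, 1, 2, 3}.
Read 'c': 0→{3}, 1→{0, 2}, 2→{1, 3}, 3→∅; now {0, 1, 2, 3}.
Read 'c': 0→{3}, 1→{0, 2}, 2→{1, 3}, 3→∅; now {0, 1, 2, 3}.
That set has 4 states.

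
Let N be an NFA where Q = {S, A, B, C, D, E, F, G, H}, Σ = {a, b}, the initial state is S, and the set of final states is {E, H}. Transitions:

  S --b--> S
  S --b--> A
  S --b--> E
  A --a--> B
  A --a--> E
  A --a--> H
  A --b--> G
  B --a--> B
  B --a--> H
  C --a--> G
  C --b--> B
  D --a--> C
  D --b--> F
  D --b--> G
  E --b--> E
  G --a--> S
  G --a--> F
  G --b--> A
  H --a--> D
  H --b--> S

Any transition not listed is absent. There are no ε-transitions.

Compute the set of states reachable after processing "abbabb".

Start in {S}.
Read 'a': {S} → ∅.
The set is empty and remains empty for the remaining 5 symbols.

∅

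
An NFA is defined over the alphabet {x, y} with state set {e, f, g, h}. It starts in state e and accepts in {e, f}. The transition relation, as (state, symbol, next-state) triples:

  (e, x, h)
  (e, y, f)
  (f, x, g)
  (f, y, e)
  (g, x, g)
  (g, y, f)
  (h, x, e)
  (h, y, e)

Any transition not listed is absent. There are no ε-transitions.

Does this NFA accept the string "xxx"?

Start in {e}.
Read 'x': e→{h}; now {h}.
Read 'x': h→{e}; now {e}.
Read 'x': e→{h}; now {h}.
The final set {h} contains no accepting state.

No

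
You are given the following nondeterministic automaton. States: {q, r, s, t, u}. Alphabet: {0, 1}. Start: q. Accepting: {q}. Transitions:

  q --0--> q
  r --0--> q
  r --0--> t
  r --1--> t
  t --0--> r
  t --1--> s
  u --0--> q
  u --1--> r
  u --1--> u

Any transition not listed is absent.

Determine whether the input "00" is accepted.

Start in {q}.
Read '0': {q} → {q}.
Read '0': {q} → {q}.
The final set {q} contains the accepting state q.

Yes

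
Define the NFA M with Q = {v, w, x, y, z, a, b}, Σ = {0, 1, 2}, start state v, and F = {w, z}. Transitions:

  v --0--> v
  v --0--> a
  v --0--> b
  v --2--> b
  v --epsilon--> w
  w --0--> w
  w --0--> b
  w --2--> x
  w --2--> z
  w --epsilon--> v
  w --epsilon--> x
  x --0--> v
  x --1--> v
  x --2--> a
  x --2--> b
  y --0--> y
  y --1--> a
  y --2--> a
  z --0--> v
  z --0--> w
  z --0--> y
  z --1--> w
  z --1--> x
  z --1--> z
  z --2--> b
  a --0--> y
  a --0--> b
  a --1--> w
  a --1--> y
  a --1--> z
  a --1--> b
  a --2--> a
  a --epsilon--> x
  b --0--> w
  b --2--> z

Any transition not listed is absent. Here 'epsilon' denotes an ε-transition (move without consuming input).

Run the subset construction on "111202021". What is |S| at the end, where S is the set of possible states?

6

Start: ε-closure({v}) = {v, w, x}.
Read '1': {v, w, x} → {v, w, x}.
Read '1': {v, w, x} → {v, w, x}.
Read '1': {v, w, x} → {v, w, x}.
Read '2': {v, w, x} → {x, z, a, b}.
Read '0': {x, z, a, b} → {v, w, x, y, b}.
Read '2': {v, w, x, y, b} → {x, z, a, b}.
Read '0': {x, z, a, b} → {v, w, x, y, b}.
Read '2': {v, w, x, y, b} → {x, z, a, b}.
Read '1': {x, z, a, b} → {v, w, x, y, z, b}.
That set has 6 states.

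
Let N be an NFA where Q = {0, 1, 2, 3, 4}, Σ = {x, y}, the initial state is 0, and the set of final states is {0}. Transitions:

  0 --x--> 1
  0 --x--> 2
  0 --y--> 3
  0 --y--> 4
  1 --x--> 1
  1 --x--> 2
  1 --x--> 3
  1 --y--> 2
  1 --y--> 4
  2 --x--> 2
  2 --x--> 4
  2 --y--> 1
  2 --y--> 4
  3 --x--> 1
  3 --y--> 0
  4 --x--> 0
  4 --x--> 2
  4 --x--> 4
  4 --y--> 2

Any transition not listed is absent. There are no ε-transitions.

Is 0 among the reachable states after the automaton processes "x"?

No

Start in {0}.
Read 'x': {0} → {1, 2}.
State 0 is not in {1, 2}.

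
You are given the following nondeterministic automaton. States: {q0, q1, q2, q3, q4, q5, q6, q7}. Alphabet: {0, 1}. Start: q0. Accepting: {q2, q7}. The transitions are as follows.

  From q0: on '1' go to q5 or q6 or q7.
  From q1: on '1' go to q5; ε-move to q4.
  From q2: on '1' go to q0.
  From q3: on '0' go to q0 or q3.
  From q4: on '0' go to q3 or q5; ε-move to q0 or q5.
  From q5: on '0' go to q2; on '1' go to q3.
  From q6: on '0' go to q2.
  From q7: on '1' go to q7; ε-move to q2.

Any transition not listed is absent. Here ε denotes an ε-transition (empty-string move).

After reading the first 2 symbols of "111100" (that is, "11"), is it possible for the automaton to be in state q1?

Start in {q0}.
Read '1': q0→{q5, q6, q7}; union {q5, q6, q7}; ε-closure = {q2, q5, q6, q7}.
Read '1': q2→{q0}, q5→{q3}, q6→∅, q7→{q7}; union {q0, q3, q7}; ε-closure = {q0, q2, q3, q7}.
State q1 is not in {q0, q2, q3, q7}.

No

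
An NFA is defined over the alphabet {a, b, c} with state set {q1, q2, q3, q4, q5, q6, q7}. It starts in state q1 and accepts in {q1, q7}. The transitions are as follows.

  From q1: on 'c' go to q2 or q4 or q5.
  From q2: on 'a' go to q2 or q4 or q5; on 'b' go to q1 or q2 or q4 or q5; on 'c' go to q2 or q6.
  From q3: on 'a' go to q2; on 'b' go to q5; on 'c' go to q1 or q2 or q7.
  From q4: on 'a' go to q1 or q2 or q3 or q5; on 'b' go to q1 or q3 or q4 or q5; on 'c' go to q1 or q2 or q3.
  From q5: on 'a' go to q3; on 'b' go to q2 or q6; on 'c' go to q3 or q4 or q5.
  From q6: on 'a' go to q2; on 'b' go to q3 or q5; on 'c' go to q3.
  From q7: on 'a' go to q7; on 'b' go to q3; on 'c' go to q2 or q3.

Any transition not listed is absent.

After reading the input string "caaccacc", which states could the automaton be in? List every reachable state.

{q1, q2, q3, q4, q5, q6, q7}

Start in {q1}.
Read 'c': {q1} → {q2, q4, q5}.
Read 'a': {q2, q4, q5} → {q1, q2, q3, q4, q5}.
Read 'a': {q1, q2, q3, q4, q5} → {q1, q2, q3, q4, q5}.
Read 'c': {q1, q2, q3, q4, q5} → {q1, q2, q3, q4, q5, q6, q7}.
Read 'c': {q1, q2, q3, q4, q5, q6, q7} → {q1, q2, q3, q4, q5, q6, q7}.
Read 'a': {q1, q2, q3, q4, q5, q6, q7} → {q1, q2, q3, q4, q5, q7}.
Read 'c': {q1, q2, q3, q4, q5, q7} → {q1, q2, q3, q4, q5, q6, q7}.
Read 'c': {q1, q2, q3, q4, q5, q6, q7} → {q1, q2, q3, q4, q5, q6, q7}.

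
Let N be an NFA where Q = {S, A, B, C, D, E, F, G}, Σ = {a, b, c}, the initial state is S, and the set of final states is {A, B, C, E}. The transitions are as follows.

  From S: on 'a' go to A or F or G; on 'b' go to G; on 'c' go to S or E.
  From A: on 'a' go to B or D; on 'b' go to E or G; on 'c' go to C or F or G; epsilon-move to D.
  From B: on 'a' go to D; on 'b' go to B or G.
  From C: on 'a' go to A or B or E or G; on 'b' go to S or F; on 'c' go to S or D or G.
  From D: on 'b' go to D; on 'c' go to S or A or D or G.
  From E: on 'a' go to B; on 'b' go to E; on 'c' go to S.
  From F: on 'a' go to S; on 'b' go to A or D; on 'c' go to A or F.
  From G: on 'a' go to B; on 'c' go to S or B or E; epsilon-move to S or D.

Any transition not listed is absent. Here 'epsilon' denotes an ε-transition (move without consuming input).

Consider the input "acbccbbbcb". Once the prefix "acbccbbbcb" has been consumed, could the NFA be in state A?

No

Start in {S}.
Read 'a': {S} → {S, A, D, F, G}.
Read 'c': {S, A, D, F, G} → {S, A, B, C, D, E, F, G}.
Read 'b': {S, A, B, C, D, E, F, G} → {S, A, B, D, E, F, G}.
Read 'c': {S, A, B, D, E, F, G} → {S, A, B, C, D, E, F, G}.
Read 'c': {S, A, B, C, D, E, F, G} → {S, A, B, C, D, E, F, G}.
Read 'b': {S, A, B, C, D, E, F, G} → {S, A, B, D, E, F, G}.
Read 'b': {S, A, B, D, E, F, G} → {S, A, B, D, E, G}.
Read 'b': {S, A, B, D, E, G} → {S, B, D, E, G}.
Read 'c': {S, B, D, E, G} → {S, A, B, D, E, G}.
Read 'b': {S, A, B, D, E, G} → {S, B, D, E, G}.
State A is not in {S, B, D, E, G}.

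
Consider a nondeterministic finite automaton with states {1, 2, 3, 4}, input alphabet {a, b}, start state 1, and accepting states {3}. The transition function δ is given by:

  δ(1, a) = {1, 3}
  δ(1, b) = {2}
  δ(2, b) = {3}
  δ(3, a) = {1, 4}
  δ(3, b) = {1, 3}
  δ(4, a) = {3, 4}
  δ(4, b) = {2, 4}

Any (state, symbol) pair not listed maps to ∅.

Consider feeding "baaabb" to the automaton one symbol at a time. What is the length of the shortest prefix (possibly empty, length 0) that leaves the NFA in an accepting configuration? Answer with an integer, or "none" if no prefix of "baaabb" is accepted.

Start in {1}.
Read 'b': 1→{2}; now {2}.
Read 'a': 2→∅; now ∅.
The set is empty and remains empty for the remaining 4 symbols.
No reachable set along the way intersects F.

none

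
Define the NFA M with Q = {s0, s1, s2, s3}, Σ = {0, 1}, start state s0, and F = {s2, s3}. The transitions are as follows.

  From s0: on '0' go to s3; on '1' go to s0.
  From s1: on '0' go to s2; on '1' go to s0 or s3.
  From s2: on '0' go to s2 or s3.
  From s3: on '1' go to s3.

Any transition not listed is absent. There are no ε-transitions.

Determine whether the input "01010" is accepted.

No

Start in {s0}.
Read '0': s0→{s3}; now {s3}.
Read '1': s3→{s3}; now {s3}.
Read '0': s3→∅; now ∅.
The set is empty and remains empty for the remaining 2 symbols.
The final set ∅ contains no accepting state.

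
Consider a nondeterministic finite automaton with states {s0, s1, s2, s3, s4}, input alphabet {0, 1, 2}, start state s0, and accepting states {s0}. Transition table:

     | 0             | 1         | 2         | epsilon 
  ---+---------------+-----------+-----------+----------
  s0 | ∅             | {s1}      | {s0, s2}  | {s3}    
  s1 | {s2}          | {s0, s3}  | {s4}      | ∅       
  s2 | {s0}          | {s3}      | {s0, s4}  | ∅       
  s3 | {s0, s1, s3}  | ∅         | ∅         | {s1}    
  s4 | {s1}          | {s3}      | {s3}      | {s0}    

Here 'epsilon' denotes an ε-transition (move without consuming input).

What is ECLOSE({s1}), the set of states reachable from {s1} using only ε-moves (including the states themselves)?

{s1}

Begin with {s1}.
No ε-moves leave this set, so the closure equals the set itself.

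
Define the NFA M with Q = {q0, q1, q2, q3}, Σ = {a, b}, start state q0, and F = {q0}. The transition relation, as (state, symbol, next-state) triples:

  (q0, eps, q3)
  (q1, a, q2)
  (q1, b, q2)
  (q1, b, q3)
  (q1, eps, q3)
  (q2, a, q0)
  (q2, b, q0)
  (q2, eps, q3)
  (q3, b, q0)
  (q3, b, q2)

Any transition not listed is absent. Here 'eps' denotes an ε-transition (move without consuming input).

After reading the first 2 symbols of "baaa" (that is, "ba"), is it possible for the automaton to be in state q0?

Start: ε-closure({q0}) = {q0, q3}.
Read 'b': q0→∅, q3→{q0, q2}; union {q0, q2}; ε-closure = {q0, q2, q3}.
Read 'a': q0→∅, q2→{q0}, q3→∅; union {q0}; ε-closure = {q0, q3}.
State q0 is in {q0, q3}.

Yes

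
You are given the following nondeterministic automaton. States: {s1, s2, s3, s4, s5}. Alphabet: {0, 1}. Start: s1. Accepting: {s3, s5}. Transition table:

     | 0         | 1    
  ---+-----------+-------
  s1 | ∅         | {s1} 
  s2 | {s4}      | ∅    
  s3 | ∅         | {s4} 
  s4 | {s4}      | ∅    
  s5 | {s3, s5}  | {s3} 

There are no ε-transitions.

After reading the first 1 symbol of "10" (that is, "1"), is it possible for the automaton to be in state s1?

Yes

Start in {s1}.
Read '1': s1→{s1}; now {s1}.
State s1 is in {s1}.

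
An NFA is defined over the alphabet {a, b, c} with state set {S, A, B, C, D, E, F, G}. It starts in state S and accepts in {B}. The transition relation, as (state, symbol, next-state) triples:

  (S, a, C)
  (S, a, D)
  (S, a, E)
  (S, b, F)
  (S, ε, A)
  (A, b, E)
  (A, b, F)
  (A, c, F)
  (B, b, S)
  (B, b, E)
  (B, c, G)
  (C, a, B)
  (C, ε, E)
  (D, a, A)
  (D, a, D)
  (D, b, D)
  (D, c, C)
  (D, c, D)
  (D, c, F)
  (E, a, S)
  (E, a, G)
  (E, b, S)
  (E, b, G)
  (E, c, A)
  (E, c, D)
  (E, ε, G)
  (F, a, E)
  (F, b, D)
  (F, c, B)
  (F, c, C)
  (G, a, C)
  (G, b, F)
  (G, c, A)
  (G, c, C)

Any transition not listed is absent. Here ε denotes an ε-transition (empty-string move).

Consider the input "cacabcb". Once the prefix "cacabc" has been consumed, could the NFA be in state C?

Start: ε-closure({S}) = {S, A}.
Read 'c': {S, A} → {F}.
Read 'a': {F} → {E, G}.
Read 'c': {E, G} → {A, C, D, E, G}.
Read 'a': {A, C, D, E, G} → {S, A, B, C, D, E, G}.
Read 'b': {S, A, B, C, D, E, G} → {S, A, D, E, F, G}.
Read 'c': {S, A, D, E, F, G} → {A, B, C, D, E, F, G}.
State C is in {A, B, C, D, E, F, G}.

Yes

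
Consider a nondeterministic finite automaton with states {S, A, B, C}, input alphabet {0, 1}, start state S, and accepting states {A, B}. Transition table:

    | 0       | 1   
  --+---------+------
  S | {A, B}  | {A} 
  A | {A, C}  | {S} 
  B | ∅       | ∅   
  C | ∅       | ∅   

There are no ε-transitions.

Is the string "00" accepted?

Start in {S}.
Read '0': S→{A, B}; now {A, B}.
Read '0': A→{A, C}, B→∅; now {A, C}.
The final set {A, C} contains the accepting state A.

Yes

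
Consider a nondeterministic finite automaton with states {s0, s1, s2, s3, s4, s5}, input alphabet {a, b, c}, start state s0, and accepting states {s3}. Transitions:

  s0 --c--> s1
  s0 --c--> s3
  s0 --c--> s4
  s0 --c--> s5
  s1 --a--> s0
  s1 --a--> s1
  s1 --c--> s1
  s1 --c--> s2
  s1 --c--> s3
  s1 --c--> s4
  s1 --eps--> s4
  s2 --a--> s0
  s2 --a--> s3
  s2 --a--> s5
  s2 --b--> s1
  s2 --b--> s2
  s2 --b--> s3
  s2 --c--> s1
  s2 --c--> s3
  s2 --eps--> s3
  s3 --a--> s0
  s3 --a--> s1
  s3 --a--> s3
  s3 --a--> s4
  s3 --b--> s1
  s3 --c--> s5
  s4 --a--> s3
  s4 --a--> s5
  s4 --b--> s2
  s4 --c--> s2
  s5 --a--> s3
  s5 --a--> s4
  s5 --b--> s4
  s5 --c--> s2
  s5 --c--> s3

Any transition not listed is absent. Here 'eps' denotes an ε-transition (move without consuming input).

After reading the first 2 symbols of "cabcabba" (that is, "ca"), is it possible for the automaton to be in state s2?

Start in {s0}.
Read 'c': s0→{s1, s3, s4, s5}; now {s1, s3, s4, s5}.
Read 'a': s1→{s0, s1}, s3→{s0, s1, s3, s4}, s4→{s3, s5}, s5→{s3, s4}; now {s0, s1, s3, s4, s5}.
State s2 is not in {s0, s1, s3, s4, s5}.

No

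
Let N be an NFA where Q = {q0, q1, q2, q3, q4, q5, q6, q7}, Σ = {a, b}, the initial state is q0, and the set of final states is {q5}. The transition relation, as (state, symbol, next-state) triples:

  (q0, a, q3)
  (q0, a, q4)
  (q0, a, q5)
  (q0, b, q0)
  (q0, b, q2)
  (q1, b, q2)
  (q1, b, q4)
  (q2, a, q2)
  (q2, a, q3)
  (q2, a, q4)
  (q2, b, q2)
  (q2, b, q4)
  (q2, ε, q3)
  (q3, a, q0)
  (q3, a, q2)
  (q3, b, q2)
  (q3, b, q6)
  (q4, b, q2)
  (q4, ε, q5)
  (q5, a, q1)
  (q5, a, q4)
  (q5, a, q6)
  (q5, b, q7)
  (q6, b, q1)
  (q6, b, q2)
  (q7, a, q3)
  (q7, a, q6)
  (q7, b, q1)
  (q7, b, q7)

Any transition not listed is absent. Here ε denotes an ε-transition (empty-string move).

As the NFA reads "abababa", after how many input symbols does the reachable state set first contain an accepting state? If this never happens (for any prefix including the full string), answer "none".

Start in {q0}.
Read 'a': q0→{q3, q4, q5}; now {q3, q4, q5}.
None of the earlier sets intersect F, but {q3, q4, q5} does.

1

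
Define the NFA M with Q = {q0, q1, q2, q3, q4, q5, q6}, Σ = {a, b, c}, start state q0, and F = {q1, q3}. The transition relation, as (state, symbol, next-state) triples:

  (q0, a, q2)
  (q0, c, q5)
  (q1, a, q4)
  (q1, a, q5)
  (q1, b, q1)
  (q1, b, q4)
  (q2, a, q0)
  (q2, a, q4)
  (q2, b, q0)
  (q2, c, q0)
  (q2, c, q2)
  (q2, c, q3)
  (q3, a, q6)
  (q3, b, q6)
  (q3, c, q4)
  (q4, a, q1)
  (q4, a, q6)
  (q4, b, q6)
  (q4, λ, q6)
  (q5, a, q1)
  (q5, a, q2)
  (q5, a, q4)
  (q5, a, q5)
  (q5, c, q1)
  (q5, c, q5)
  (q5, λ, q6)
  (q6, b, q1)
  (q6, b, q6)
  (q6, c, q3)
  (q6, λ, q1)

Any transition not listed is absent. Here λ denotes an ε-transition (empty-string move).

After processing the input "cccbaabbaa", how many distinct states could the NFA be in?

Start in {q0}.
Read 'c': {q0} → {q1, q5, q6}.
Read 'c': {q1, q5, q6} → {q1, q3, q5, q6}.
Read 'c': {q1, q3, q5, q6} → {q1, q3, q4, q5, q6}.
Read 'b': {q1, q3, q4, q5, q6} → {q1, q4, q6}.
Read 'a': {q1, q4, q6} → {q1, q4, q5, q6}.
Read 'a': {q1, q4, q5, q6} → {q1, q2, q4, q5, q6}.
Read 'b': {q1, q2, q4, q5, q6} → {q0, q1, q4, q6}.
Read 'b': {q0, q1, q4, q6} → {q1, q4, q6}.
Read 'a': {q1, q4, q6} → {q1, q4, q5, q6}.
Read 'a': {q1, q4, q5, q6} → {q1, q2, q4, q5, q6}.
That set has 5 states.

5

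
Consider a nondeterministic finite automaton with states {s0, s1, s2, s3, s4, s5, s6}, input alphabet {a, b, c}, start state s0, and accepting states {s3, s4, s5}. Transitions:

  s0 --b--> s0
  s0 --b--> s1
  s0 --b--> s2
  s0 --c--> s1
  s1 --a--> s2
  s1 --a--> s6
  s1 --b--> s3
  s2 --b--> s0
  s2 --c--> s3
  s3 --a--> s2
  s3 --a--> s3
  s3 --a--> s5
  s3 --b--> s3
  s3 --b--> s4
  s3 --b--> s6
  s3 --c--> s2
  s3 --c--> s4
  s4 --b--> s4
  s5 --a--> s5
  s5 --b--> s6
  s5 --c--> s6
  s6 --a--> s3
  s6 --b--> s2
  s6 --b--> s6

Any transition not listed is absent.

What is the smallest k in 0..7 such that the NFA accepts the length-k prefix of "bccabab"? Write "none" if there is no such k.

2

Start in {s0}.
Read 'b': s0→{s0, s1, s2}; now {s0, s1, s2}.
Read 'c': s0→{s1}, s1→∅, s2→{s3}; now {s1, s3}.
None of the earlier sets intersect F, but {s1, s3} does.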